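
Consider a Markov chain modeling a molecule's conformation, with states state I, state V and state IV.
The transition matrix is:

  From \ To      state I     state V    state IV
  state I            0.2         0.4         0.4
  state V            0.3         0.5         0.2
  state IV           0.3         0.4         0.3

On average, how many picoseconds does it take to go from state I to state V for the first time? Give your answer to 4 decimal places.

2.5000

Let t(s) be the expected number of picoseconds to first reach state V from state s, with t(state V) = 0. Conditioning on the first picosecond:
t(state I) = 1 + 0.2·t(state I) + 0.4·t(state IV)
t(state IV) = 1 + 0.3·t(state I) + 0.3·t(state IV)
Solving: t(state I) = 2.5000, t(state IV) = 2.5000.
Expected picoseconds from state I to state V: 2.5000.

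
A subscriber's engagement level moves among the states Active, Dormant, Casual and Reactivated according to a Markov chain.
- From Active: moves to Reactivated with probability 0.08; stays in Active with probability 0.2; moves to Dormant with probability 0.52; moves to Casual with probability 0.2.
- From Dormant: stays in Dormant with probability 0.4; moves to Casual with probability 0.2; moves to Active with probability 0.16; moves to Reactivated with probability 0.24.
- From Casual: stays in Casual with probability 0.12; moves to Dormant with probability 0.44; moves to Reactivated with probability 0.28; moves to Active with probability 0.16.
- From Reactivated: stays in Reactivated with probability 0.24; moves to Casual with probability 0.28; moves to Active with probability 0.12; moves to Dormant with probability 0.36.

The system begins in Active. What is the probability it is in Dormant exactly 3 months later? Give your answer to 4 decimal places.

0.4188

Propagate the distribution vector 3 months from Active.
After 0 months: (1.0000, 0.0000, 0.0000, 0.0000)
After 1 month: (0.2000, 0.5200, 0.2000, 0.0800)
After 2 months: (0.1648, 0.4288, 0.1904, 0.2160)
After 3 months: (0.1580, 0.4188, 0.2020, 0.2212)
P(in Dormant after 3 months) = 0.4188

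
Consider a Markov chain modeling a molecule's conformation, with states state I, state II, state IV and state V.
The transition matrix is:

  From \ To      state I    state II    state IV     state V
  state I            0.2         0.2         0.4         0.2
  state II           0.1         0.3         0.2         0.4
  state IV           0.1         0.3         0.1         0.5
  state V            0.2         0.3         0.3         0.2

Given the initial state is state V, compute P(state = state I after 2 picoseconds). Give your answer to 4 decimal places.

Propagate the distribution vector 2 picoseconds from state V.
After 0 picoseconds: (0.0000, 0.0000, 0.0000, 1.0000)
After 1 picosecond: (0.2000, 0.3000, 0.3000, 0.2000)
After 2 picoseconds: (0.1400, 0.2800, 0.2300, 0.3500)
P(in state I after 2 picoseconds) = 0.1400

0.1400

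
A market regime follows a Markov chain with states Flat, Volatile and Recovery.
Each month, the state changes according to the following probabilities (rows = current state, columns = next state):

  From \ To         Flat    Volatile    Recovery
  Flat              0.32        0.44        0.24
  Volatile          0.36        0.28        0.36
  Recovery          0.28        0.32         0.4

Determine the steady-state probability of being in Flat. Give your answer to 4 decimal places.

Let the stationary distribution be π with π = πP and π_1 + π_2 + π_3 = 1.
π_1 = 0.32·π_1 + 0.36·π_2 + 0.28·π_3
π_2 = 0.44·π_1 + 0.28·π_2 + 0.32·π_3
Solving with the normalization constraint gives π = (0.3204, 0.3447, 0.3350).
So the stationary probability of Flat is 0.3204.

0.3204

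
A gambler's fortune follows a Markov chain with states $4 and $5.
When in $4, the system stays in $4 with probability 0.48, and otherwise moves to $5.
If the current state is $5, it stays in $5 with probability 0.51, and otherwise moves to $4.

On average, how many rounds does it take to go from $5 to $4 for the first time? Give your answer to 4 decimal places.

2.0408

Let t(s) be the expected number of rounds to first reach $4 from state s, with t($4) = 0. Conditioning on the first round:
t($5) = 1 + 0.51·t($5)
Solving: t($5) = 2.0408.
Expected rounds from $5 to $4: 2.0408.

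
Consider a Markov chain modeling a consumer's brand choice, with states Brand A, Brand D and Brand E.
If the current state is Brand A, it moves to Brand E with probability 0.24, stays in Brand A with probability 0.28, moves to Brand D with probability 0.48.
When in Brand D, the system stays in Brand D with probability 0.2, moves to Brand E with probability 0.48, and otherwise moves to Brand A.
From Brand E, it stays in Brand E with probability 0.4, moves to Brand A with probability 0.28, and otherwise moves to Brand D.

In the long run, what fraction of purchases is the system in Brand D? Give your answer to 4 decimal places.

Let the stationary distribution be π with π = πP and π_1 + π_2 + π_3 = 1.
π_1 = 0.28·π_1 + 0.32·π_2 + 0.28·π_3
π_2 = 0.48·π_1 + 0.2·π_2 + 0.32·π_3
Solving with the normalization constraint gives π = (0.2931, 0.3276, 0.3793).
So the stationary probability of Brand D is 0.3276.

0.3276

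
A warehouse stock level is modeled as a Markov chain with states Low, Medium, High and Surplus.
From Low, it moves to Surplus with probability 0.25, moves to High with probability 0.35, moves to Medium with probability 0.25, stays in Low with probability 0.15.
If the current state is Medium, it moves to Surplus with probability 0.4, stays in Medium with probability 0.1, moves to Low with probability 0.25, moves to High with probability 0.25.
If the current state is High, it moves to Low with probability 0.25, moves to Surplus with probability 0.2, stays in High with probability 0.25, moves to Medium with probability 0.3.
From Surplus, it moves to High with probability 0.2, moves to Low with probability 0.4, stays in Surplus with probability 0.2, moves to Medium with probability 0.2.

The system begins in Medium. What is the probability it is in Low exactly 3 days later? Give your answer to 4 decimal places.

0.2564

Propagate the distribution vector 3 days from Medium.
After 0 days: (0.0000, 1.0000, 0.0000, 0.0000)
After 1 day: (0.2500, 0.1000, 0.2500, 0.4000)
After 2 days: (0.2850, 0.2275, 0.2550, 0.2325)
After 3 days: (0.2564, 0.2170, 0.2669, 0.2598)
P(in Low after 3 days) = 0.2564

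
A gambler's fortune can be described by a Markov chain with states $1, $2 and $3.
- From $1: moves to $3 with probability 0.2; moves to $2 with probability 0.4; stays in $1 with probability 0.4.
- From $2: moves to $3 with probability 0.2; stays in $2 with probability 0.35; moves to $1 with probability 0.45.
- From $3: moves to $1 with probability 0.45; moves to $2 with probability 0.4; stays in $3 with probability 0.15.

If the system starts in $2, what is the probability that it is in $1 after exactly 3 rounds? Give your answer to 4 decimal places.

0.4286

Propagate the distribution vector 3 rounds from $2.
After 0 rounds: (0.0000, 1.0000, 0.0000)
After 1 round: (0.4500, 0.3500, 0.2000)
After 2 rounds: (0.4275, 0.3825, 0.1900)
After 3 rounds: (0.4286, 0.3809, 0.1905)
P(in $1 after 3 rounds) = 0.4286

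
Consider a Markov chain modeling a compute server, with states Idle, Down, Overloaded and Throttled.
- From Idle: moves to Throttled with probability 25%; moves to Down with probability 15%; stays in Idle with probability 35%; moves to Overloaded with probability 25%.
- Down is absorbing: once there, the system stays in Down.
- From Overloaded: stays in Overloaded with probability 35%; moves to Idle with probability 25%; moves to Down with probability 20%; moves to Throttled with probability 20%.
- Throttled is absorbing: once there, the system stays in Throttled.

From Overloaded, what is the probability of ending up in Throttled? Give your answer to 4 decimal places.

Let h(s) be the probability of absorption at Throttled starting from transient state s. Then h(Throttled) = 1 and h(Down) = 0. By first-step analysis:
h(Idle) = 0.35·h(Idle) + 0.15·0 + 0.25·h(Overloaded) + 0.25·1
h(Overloaded) = 0.25·h(Idle) + 0.2·0 + 0.35·h(Overloaded) + 0.2·1
Solving: h(Idle) = 0.5903, h(Overloaded) = 0.5347.
Starting from Overloaded, the probability is 0.5347.

0.5347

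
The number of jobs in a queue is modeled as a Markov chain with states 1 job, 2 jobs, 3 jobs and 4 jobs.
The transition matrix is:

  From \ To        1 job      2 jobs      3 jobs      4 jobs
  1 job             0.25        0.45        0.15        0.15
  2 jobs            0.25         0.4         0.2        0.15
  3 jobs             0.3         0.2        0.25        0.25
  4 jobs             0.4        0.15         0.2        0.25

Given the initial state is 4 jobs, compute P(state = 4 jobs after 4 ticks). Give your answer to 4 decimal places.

0.1883

Propagate the distribution vector 4 ticks from 4 jobs.
After 0 ticks: (0.0000, 0.0000, 0.0000, 1.0000)
After 1 tick: (0.4000, 0.1500, 0.2000, 0.2500)
After 2 ticks: (0.2975, 0.3175, 0.1900, 0.1950)
After 3 ticks: (0.2888, 0.3281, 0.1946, 0.1885)
After 4 ticks: (0.2880, 0.3284, 0.1953, 0.1883)
P(in 4 jobs after 4 ticks) = 0.1883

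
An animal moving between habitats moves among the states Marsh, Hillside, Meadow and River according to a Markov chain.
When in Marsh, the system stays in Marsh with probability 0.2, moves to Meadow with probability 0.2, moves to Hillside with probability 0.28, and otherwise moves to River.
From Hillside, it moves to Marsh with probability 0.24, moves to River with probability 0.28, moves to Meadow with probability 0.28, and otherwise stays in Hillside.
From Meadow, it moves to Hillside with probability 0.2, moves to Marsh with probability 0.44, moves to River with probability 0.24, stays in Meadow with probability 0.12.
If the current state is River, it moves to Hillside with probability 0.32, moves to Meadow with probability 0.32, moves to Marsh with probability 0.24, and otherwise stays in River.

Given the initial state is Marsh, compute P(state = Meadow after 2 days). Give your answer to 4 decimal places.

0.2448

Propagate the distribution vector 2 days from Marsh.
After 0 days: (1.0000, 0.0000, 0.0000, 0.0000)
After 1 day: (0.2000, 0.2800, 0.2000, 0.3200)
After 2 days: (0.2720, 0.2544, 0.2448, 0.2288)
P(in Meadow after 2 days) = 0.2448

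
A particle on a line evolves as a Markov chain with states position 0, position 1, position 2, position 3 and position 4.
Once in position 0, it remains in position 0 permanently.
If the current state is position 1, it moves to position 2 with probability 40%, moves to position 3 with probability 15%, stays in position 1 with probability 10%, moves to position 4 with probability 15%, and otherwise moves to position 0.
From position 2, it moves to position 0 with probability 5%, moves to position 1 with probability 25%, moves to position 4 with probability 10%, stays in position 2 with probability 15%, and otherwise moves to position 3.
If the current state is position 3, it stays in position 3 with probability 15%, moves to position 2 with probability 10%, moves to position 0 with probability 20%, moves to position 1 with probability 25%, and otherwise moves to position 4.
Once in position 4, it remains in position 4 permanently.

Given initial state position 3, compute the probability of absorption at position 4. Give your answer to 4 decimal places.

0.5722

Let h(s) be the probability of absorption at position 4 starting from transient state s. Then h(position 4) = 1 and h(position 0) = 0. By first-step analysis:
h(position 1) = 0.2·0 + 0.1·h(position 1) + 0.4·h(position 2) + 0.15·h(position 3) + 0.15·1
h(position 2) = 0.05·0 + 0.25·h(position 1) + 0.15·h(position 2) + 0.45·h(position 3) + 0.1·1
h(position 3) = 0.2·0 + 0.25·h(position 1) + 0.1·h(position 2) + 0.15·h(position 3) + 0.3·1
Solving: h(position 1) = 0.5165, h(position 2) = 0.5725, h(position 3) = 0.5722.
Starting from position 3, the probability is 0.5722.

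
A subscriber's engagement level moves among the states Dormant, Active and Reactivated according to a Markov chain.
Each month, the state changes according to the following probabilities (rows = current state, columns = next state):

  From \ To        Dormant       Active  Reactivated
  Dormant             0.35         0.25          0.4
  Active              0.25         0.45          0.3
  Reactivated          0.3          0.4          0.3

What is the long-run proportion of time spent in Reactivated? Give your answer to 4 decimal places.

Let the stationary distribution be π with π = πP and π_1 + π_2 + π_3 = 1.
π_1 = 0.35·π_1 + 0.25·π_2 + 0.3·π_3
π_2 = 0.25·π_1 + 0.45·π_2 + 0.4·π_3
Solving with the normalization constraint gives π = (0.2961, 0.3743, 0.3296).
So the stationary probability of Reactivated is 0.3296.

0.3296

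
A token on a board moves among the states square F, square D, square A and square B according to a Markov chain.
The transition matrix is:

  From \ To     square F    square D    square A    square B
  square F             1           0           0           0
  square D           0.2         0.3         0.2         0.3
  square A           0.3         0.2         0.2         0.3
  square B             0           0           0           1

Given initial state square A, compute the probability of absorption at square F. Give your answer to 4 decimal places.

Let h(s) be the probability of absorption at square F starting from transient state s. Then h(square F) = 1 and h(square B) = 0. By first-step analysis:
h(square D) = 0.2·1 + 0.3·h(square D) + 0.2·h(square A) + 0.3·0
h(square A) = 0.3·1 + 0.2·h(square D) + 0.2·h(square A) + 0.3·0
Solving: h(square D) = 0.4231, h(square A) = 0.4808.
Starting from square A, the probability is 0.4808.

0.4808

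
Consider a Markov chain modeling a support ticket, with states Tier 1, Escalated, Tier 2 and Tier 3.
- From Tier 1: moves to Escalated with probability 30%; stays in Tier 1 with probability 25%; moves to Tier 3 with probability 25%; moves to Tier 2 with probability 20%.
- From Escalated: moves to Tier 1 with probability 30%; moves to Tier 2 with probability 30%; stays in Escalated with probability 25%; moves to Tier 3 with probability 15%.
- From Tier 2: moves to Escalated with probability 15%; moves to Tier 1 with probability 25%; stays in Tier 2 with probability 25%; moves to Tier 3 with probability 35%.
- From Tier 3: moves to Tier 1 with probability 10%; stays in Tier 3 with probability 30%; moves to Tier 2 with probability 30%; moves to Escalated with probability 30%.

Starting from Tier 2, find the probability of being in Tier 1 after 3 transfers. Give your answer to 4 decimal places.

0.2211

Propagate the distribution vector 3 transfers from Tier 2.
After 0 transfers: (0.0000, 0.0000, 1.0000, 0.0000)
After 1 transfer: (0.2500, 0.1500, 0.2500, 0.3500)
After 2 transfers: (0.2050, 0.2550, 0.2625, 0.2775)
After 3 transfers: (0.2211, 0.2479, 0.2664, 0.2646)
P(in Tier 1 after 3 transfers) = 0.2211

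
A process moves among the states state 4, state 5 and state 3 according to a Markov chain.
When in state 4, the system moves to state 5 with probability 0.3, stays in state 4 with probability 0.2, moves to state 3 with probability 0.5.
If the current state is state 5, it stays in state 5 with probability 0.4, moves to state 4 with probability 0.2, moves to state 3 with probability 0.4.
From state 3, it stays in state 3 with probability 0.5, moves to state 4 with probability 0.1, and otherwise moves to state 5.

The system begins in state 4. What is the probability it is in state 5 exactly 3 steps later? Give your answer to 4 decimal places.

Propagate the distribution vector 3 steps from state 4.
After 0 steps: (1.0000, 0.0000, 0.0000)
After 1 step: (0.2000, 0.3000, 0.5000)
After 2 steps: (0.1500, 0.3800, 0.4700)
After 3 steps: (0.1530, 0.3850, 0.4620)
P(in state 5 after 3 steps) = 0.3850

0.3850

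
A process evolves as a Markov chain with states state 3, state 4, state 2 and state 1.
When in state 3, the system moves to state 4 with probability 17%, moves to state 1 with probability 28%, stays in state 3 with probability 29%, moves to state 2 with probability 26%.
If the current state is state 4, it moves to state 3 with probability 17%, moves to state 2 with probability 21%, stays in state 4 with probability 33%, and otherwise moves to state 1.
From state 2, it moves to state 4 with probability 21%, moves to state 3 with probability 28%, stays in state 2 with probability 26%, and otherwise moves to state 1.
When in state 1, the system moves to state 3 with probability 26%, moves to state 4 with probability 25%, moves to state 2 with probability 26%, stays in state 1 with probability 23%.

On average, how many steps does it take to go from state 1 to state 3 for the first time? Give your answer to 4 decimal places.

4.1417

Let t(s) be the expected number of steps to first reach state 3 from state s, with t(state 3) = 0. Conditioning on the first step:
t(state 4) = 1 + 0.33·t(state 4) + 0.21·t(state 2) + 0.29·t(state 1)
t(state 2) = 1 + 0.21·t(state 4) + 0.26·t(state 2) + 0.25·t(state 1)
t(state 1) = 1 + 0.25·t(state 4) + 0.26·t(state 2) + 0.23·t(state 1)
Solving: t(state 4) = 4.5522, t(state 2) = 4.0424, t(state 1) = 4.1417.
Expected steps from state 1 to state 3: 4.1417.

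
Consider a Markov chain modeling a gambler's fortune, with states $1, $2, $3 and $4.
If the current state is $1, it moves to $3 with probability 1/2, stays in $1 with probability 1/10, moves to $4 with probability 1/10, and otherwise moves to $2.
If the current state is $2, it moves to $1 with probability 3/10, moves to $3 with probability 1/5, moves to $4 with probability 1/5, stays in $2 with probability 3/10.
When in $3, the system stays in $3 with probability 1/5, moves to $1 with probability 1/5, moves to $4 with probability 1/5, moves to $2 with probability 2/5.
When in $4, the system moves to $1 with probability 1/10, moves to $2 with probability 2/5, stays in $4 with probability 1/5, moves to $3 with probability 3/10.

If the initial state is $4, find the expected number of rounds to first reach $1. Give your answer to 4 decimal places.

5.0840

Let t(s) be the expected number of rounds to first reach $1 from state s, with t($1) = 0. Conditioning on the first round:
t($2) = 1 + 0.3·t($2) + 0.2·t($3) + 0.2·t($4)
t($3) = 1 + 0.4·t($2) + 0.2·t($3) + 0.2·t($4)
t($4) = 1 + 0.4·t($2) + 0.3·t($3) + 0.2·t($4)
Solving: t($2) = 4.2017, t($3) = 4.6218, t($4) = 5.0840.
Expected rounds from $4 to $1: 5.0840.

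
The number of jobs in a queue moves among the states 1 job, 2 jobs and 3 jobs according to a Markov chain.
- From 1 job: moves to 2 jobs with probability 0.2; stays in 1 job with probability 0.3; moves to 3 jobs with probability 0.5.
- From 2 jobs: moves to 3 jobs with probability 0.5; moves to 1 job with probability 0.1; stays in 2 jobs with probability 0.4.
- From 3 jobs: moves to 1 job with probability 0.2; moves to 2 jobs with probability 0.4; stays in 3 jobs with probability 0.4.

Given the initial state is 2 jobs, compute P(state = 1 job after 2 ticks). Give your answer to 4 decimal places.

Sum over the intermediate state after 1 tick:
P = P(2 jobs→1 job)·P(1 job→1 job) + P(2 jobs→2 jobs)·P(2 jobs→1 job) + P(2 jobs→3 jobs)·P(3 jobs→1 job)
  = 0.1×0.3 + 0.4×0.1 + 0.5×0.2
  = 0.0300 + 0.0400 + 0.1000 = 0.1700

0.1700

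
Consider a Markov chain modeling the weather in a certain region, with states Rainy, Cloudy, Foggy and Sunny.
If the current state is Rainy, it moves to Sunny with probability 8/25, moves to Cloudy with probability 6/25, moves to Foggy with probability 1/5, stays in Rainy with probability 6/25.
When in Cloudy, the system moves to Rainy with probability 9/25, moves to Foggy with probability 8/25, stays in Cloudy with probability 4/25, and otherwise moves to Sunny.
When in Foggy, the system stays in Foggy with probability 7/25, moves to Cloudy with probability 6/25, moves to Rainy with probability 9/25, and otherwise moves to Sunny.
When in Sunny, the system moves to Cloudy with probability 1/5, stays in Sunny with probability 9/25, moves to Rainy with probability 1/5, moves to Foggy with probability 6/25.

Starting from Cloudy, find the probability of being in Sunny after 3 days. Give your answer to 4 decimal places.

Propagate the distribution vector 3 days from Cloudy.
After 0 days: (0.0000, 1.0000, 0.0000, 0.0000)
After 1 day: (0.3600, 0.1600, 0.3200, 0.1600)
After 2 days: (0.2912, 0.2208, 0.2512, 0.2368)
After 3 days: (0.2872, 0.2129, 0.2561, 0.2439)
P(in Sunny after 3 days) = 0.2439

0.2439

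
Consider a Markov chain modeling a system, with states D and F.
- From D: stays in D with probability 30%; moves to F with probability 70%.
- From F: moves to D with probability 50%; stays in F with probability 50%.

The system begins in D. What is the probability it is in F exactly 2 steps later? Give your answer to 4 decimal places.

0.5600

Sum over the intermediate state after 1 step:
P = P(D→D)·P(D→F) + P(D→F)·P(F→F)
  = 0.3×0.7 + 0.7×0.5
  = 0.2100 + 0.3500 = 0.5600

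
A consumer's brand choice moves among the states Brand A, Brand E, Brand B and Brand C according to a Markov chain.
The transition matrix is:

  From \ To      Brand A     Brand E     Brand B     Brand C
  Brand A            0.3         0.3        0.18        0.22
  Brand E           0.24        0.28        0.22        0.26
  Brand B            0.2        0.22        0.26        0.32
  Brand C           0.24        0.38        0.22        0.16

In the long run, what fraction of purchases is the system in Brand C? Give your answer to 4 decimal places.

Let the stationary distribution be π with π = πP and π_1 + π_2 + π_3 + π_4 = 1.
π_1 = 0.3·π_1 + 0.24·π_2 + 0.2·π_3 + 0.24·π_4
π_2 = 0.3·π_1 + 0.28·π_2 + 0.22·π_3 + 0.38·π_4
π_3 = 0.18·π_1 + 0.22·π_2 + 0.26·π_3 + 0.22·π_4
Solving with the normalization constraint gives π = (0.2460, 0.2957, 0.2189, 0.2394).
So the stationary probability of Brand C is 0.2394.

0.2394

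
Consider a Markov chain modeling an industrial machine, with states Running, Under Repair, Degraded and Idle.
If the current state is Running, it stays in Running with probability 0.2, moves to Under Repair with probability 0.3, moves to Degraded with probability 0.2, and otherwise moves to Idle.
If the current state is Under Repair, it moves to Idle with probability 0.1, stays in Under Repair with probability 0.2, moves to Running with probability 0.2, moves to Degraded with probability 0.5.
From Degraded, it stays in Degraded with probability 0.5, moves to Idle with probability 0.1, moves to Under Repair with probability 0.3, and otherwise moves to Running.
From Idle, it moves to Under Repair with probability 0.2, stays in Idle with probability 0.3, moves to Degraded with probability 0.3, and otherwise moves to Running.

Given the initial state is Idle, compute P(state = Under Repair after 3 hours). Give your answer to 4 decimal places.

Propagate the distribution vector 3 hours from Idle.
After 0 hours: (0.0000, 0.0000, 0.0000, 1.0000)
After 1 hour: (0.2000, 0.2000, 0.3000, 0.3000)
After 2 hours: (0.1700, 0.2500, 0.3800, 0.2000)
After 3 hours: (0.1620, 0.2550, 0.4090, 0.1740)
P(in Under Repair after 3 hours) = 0.2550

0.2550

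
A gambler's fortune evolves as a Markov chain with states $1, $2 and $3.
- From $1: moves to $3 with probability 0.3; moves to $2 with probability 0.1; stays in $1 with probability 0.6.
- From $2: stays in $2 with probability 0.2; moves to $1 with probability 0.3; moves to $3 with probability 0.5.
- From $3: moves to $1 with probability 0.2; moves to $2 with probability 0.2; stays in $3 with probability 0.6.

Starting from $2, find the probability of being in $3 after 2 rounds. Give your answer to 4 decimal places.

Sum over the intermediate state after 1 round:
P = P($2→$1)·P($1→$3) + P($2→$2)·P($2→$3) + P($2→$3)·P($3→$3)
  = 0.3×0.3 + 0.2×0.5 + 0.5×0.6
  = 0.0900 + 0.1000 + 0.3000 = 0.4900

0.4900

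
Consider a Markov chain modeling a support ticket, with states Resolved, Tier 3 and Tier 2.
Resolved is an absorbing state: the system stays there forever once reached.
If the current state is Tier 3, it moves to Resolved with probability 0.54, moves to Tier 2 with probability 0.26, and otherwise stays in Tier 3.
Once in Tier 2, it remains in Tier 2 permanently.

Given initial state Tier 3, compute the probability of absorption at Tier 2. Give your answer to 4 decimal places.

Let h(s) be the probability of absorption at Tier 2 starting from transient state s. Then h(Tier 2) = 1 and h(Resolved) = 0. By first-step analysis:
h(Tier 3) = 0.54·0 + 0.2·h(Tier 3) + 0.26·1
Solving: h(Tier 3) = 0.3250.
Starting from Tier 3, the probability is 0.3250.

0.3250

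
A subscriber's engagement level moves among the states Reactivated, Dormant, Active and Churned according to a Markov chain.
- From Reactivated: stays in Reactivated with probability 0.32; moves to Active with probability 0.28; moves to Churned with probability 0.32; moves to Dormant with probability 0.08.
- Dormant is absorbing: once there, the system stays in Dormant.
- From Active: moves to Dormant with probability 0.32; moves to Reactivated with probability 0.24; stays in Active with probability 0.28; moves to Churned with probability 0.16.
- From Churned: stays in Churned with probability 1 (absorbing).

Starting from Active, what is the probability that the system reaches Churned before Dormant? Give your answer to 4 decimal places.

Let h(s) be the probability of absorption at Churned starting from transient state s. Then h(Churned) = 1 and h(Dormant) = 0. By first-step analysis:
h(Reactivated) = 0.32·h(Reactivated) + 0.08·0 + 0.28·h(Active) + 0.32·1
h(Active) = 0.24·h(Reactivated) + 0.32·0 + 0.28·h(Active) + 0.16·1
Solving: h(Reactivated) = 0.6515, h(Active) = 0.4394.
Starting from Active, the probability is 0.4394.

0.4394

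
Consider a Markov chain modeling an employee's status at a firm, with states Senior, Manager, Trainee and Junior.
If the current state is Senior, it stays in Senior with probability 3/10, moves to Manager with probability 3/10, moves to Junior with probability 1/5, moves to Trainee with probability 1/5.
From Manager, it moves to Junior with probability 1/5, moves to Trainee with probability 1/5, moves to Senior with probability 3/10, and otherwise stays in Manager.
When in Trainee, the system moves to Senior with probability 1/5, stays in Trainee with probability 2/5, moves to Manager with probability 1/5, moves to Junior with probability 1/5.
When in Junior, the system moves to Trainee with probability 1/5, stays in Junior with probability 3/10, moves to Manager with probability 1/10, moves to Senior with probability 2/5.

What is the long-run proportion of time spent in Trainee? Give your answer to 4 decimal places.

Let the stationary distribution be π with π = πP and π_1 + π_2 + π_3 + π_4 = 1.
π_1 = 0.3·π_1 + 0.3·π_2 + 0.2·π_3 + 0.4·π_4
π_2 = 0.3·π_1 + 0.3·π_2 + 0.2·π_3 + 0.1·π_4
π_3 = 0.2·π_1 + 0.2·π_2 + 0.4·π_3 + 0.2·π_4
Solving with the normalization constraint gives π = (0.2972, 0.2306, 0.2500, 0.2222).
So the stationary probability of Trainee is 0.2500.

0.2500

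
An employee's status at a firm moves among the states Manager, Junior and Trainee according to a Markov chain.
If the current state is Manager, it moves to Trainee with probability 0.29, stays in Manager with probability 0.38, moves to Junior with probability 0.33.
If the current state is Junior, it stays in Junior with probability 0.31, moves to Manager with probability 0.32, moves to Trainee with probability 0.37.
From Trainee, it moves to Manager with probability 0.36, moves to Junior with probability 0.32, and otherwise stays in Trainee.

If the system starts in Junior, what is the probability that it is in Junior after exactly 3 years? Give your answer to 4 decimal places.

0.3203

Propagate the distribution vector 3 years from Junior.
After 0 years: (0.0000, 1.0000, 0.0000)
After 1 year: (0.3200, 0.3100, 0.3700)
After 2 years: (0.3540, 0.3201, 0.3259)
After 3 years: (0.3543, 0.3203, 0.3254)
P(in Junior after 3 years) = 0.3203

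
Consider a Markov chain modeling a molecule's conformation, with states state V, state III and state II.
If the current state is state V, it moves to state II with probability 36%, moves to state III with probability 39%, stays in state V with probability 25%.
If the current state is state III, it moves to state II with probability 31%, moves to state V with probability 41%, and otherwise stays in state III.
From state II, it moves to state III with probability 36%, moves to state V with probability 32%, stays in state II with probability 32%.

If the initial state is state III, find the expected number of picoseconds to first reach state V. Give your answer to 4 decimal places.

2.6190

Let t(s) be the expected number of picoseconds to first reach state V from state s, with t(state V) = 0. Conditioning on the first picosecond:
t(state III) = 1 + 0.28·t(state III) + 0.31·t(state II)
t(state II) = 1 + 0.36·t(state III) + 0.32·t(state II)
Solving: t(state III) = 2.6190, t(state II) = 2.8571.
Expected picoseconds from state III to state V: 2.6190.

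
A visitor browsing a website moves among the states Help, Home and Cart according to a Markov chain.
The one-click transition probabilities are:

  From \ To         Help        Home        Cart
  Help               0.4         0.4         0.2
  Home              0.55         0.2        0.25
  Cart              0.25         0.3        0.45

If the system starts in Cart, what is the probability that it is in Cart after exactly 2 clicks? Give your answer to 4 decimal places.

Sum over the intermediate state after 1 click:
P = P(Cart→Help)·P(Help→Cart) + P(Cart→Home)·P(Home→Cart) + P(Cart→Cart)·P(Cart→Cart)
  = 0.25×0.2 + 0.3×0.25 + 0.45×0.45
  = 0.0500 + 0.0750 + 0.2025 = 0.3275

0.3275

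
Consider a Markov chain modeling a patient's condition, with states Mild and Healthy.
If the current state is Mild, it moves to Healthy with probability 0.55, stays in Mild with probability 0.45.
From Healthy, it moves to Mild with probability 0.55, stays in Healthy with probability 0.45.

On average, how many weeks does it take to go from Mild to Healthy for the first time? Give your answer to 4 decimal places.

Let t(s) be the expected number of weeks to first reach Healthy from state s, with t(Healthy) = 0. Conditioning on the first week:
t(Mild) = 1 + 0.45·t(Mild)
Solving: t(Mild) = 1.8182.
Expected weeks from Mild to Healthy: 1.8182.

1.8182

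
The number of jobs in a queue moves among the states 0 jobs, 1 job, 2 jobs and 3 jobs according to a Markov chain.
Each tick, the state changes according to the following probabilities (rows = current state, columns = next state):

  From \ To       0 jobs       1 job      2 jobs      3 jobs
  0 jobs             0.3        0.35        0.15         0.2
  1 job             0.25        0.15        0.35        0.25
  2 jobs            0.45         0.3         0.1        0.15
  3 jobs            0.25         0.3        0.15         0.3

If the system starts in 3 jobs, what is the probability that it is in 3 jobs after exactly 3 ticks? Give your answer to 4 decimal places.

0.2270

Propagate the distribution vector 3 ticks from 3 jobs.
After 0 ticks: (0.0000, 0.0000, 0.0000, 1.0000)
After 1 tick: (0.2500, 0.3000, 0.1500, 0.3000)
After 2 ticks: (0.2925, 0.2675, 0.2025, 0.2375)
After 3 ticks: (0.3051, 0.2745, 0.1934, 0.2270)
P(in 3 jobs after 3 ticks) = 0.2270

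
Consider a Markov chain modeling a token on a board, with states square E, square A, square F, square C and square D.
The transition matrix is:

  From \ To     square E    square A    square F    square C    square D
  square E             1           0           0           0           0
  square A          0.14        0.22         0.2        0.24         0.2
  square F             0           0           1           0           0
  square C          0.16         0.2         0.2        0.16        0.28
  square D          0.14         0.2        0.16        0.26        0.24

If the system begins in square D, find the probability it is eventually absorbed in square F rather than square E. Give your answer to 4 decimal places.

0.5509

Let h(s) be the probability of absorption at square F starting from transient state s. Then h(square F) = 1 and h(square E) = 0. By first-step analysis:
h(square A) = 0.14·0 + 0.22·h(square A) + 0.2·1 + 0.24·h(square C) + 0.2·h(square D)
h(square C) = 0.16·0 + 0.2·h(square A) + 0.2·1 + 0.16·h(square C) + 0.28·h(square D)
h(square D) = 0.14·0 + 0.2·h(square A) + 0.16·1 + 0.26·h(square C) + 0.24·h(square D)
Solving: h(square A) = 0.5691, h(square C) = 0.5573, h(square D) = 0.5509.
Starting from square D, the probability is 0.5509.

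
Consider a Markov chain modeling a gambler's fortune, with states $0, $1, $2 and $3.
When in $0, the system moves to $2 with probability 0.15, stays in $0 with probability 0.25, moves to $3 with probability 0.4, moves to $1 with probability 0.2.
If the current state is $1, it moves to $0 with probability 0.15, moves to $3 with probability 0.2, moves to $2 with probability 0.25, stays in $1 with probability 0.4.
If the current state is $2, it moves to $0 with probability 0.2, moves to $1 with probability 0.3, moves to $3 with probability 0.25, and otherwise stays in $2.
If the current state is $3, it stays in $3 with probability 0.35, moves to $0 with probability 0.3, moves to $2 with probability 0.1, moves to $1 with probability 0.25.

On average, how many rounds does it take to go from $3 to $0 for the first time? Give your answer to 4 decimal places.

Let t(s) be the expected number of rounds to first reach $0 from state s, with t($0) = 0. Conditioning on the first round:
t($1) = 1 + 0.4·t($1) + 0.25·t($2) + 0.2·t($3)
t($2) = 1 + 0.3·t($1) + 0.25·t($2) + 0.25·t($3)
t($3) = 1 + 0.25·t($1) + 0.1·t($2) + 0.35·t($3)
Solving: t($1) = 5.0553, t($2) = 4.7605, t($3) = 4.2152.
Expected rounds from $3 to $0: 4.2152.

4.2152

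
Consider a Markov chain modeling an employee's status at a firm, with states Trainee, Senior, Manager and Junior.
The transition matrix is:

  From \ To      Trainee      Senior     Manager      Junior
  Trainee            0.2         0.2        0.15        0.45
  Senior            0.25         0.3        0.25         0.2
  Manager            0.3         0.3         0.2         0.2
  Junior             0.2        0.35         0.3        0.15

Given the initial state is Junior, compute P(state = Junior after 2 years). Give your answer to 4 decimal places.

Propagate the distribution vector 2 years from Junior.
After 0 years: (0.0000, 0.0000, 0.0000, 1.0000)
After 1 year: (0.2000, 0.3500, 0.3000, 0.1500)
After 2 years: (0.2475, 0.2875, 0.2225, 0.2425)
P(in Junior after 2 years) = 0.2425

0.2425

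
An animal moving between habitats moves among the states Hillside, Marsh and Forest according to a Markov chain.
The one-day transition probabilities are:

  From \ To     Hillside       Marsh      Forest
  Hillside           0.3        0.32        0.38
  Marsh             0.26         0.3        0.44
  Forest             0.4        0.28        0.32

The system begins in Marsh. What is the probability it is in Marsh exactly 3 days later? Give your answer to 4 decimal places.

0.2992

Propagate the distribution vector 3 days from Marsh.
After 0 days: (0.0000, 1.0000, 0.0000)
After 1 day: (0.2600, 0.3000, 0.4400)
After 2 days: (0.3320, 0.2964, 0.3716)
After 3 days: (0.3253, 0.2992, 0.3755)
P(in Marsh after 3 days) = 0.2992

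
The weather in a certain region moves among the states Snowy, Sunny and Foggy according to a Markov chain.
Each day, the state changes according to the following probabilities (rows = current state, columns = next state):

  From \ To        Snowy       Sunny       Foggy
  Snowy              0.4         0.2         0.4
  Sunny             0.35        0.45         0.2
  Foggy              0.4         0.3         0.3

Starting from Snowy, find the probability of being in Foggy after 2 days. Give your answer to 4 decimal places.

Sum over the intermediate state after 1 day:
P = P(Snowy→Snowy)·P(Snowy→Foggy) + P(Snowy→Sunny)·P(Sunny→Foggy) + P(Snowy→Foggy)·P(Foggy→Foggy)
  = 0.4×0.4 + 0.2×0.2 + 0.4×0.3
  = 0.1600 + 0.0400 + 0.1200 = 0.3200

0.3200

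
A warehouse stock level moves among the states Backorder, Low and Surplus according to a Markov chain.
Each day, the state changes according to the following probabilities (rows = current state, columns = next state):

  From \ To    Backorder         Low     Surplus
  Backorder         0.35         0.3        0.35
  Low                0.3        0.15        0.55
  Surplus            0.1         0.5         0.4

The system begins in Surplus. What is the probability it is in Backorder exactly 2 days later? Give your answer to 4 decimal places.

0.2250

Sum over the intermediate state after 1 day:
P = P(Surplus→Backorder)·P(Backorder→Backorder) + P(Surplus→Low)·P(Low→Backorder) + P(Surplus→Surplus)·P(Surplus→Backorder)
  = 0.1×0.35 + 0.5×0.3 + 0.4×0.1
  = 0.0350 + 0.1500 + 0.0400 = 0.2250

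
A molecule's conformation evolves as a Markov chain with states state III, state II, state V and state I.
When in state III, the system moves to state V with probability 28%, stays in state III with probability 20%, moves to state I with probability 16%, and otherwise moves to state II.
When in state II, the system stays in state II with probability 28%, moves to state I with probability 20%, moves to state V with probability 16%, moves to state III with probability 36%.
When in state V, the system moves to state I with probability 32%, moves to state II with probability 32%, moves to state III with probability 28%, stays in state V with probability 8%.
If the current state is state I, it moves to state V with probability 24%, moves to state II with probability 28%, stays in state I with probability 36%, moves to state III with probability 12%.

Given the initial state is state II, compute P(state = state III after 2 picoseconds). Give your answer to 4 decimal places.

Propagate the distribution vector 2 picoseconds from state II.
After 0 picoseconds: (0.0000, 1.0000, 0.0000, 0.0000)
After 1 picosecond: (0.3600, 0.2800, 0.1600, 0.2000)
After 2 picoseconds: (0.2416, 0.3152, 0.2064, 0.2368)
P(in state III after 2 picoseconds) = 0.2416

0.2416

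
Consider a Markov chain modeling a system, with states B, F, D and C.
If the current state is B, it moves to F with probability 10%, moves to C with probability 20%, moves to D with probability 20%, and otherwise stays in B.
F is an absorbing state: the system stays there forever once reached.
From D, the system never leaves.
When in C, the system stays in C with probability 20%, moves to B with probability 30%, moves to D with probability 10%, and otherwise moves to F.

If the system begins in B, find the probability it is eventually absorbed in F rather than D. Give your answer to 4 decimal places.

0.4706

Let h(s) be the probability of absorption at F starting from transient state s. Then h(F) = 1 and h(D) = 0. By first-step analysis:
h(B) = 0.5·h(B) + 0.1·1 + 0.2·0 + 0.2·h(C)
h(C) = 0.3·h(B) + 0.4·1 + 0.1·0 + 0.2·h(C)
Solving: h(B) = 0.4706, h(C) = 0.6765.
Starting from B, the probability is 0.4706.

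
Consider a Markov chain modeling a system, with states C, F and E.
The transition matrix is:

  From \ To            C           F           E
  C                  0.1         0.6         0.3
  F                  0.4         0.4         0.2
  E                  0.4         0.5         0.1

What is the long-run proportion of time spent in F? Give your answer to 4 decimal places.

0.4825

Let the stationary distribution be π with π = πP and π_1 + π_2 + π_3 = 1.
π_1 = 0.1·π_1 + 0.4·π_2 + 0.4·π_3
π_2 = 0.6·π_1 + 0.4·π_2 + 0.5·π_3
Solving with the normalization constraint gives π = (0.3077, 0.4825, 0.2098).
So the stationary probability of F is 0.4825.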